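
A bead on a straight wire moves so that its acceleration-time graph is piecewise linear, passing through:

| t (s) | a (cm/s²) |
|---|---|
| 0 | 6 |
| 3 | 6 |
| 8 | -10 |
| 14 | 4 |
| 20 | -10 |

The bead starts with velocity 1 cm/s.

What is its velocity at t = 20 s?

-27 cm/s

Δv equals the area under the a-t graph; then v = v₀ + Δv.
0–3 s: 6 × 3 = 18 cm/s
3–8 s: ½(6 + -10)(5) = -10 cm/s
8–14 s: ½(-10 + 4)(6) = -18 cm/s
14–20 s: ½(4 + -10)(6) = -18 cm/s
Δv = -28 cm/s, so v(20) = 1 + (-28) = -27 cm/s.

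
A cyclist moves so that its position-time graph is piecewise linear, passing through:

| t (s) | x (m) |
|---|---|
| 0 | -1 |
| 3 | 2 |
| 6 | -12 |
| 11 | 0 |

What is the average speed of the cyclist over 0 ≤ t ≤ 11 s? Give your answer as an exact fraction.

Average speed = (total path length)/(elapsed time); on a piecewise-linear x-t graph the path length is Σ|Δx|.
0–3 s: |Δx| = |2 − -1| = 3 m
3–6 s: |Δx| = |-12 − 2| = 14 m
6–11 s: |Δx| = |0 − -12| = 12 m
Total path = 29 m; average speed = 29/11 = 29/11 m/s.

29/11 m/s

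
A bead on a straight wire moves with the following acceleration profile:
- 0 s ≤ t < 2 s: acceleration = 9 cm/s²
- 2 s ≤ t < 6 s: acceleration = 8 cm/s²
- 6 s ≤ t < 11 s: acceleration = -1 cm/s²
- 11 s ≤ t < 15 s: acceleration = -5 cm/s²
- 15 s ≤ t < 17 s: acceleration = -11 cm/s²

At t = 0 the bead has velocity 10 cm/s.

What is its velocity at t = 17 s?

Δv equals the area under the a-t graph; then v = v₀ + Δv.
0–2 s: 9 × 2 = 18 cm/s
2–6 s: 8 × 4 = 32 cm/s
6–11 s: -1 × 5 = -5 cm/s
11–15 s: -5 × 4 = -20 cm/s
15–17 s: -11 × 2 = -22 cm/s
Δv = 3 cm/s, so v(17) = 10 + (3) = 13 cm/s.

13 cm/s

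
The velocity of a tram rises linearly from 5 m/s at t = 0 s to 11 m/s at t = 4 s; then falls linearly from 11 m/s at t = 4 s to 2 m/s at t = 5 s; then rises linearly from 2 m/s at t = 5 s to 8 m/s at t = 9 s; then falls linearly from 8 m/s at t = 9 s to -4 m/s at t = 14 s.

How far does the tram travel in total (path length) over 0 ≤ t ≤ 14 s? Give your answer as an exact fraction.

451/6 m

Distance (not displacement) is the total path length: add the absolute areas under v-t.
0–4 s: |½(5 + 11)(4)| = 32 m
4–5 s: |½(11 + 2)(1)| = 6.5 m
5–9 s: |½(2 + 8)(4)| = 20 m
9–14 s: v = 0 at t = 37/3 s; triangle areas 40/3 + 10/3 = 50/3 m
Total distance = 451/6 m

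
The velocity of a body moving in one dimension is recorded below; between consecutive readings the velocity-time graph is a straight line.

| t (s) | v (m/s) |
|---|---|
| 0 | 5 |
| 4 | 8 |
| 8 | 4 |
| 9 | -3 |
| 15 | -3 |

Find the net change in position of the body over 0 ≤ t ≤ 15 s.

32.5 m

Net displacement equals the area under the velocity-time graph (areas below the axis count negative).
0–4 s: ½(5 + 8)(4) = 26 m
4–8 s: ½(8 + 4)(4) = 24 m
8–9 s: ½(4 + -3)(1) = 0.5 m
9–15 s: -3 × 6 = -18 m
Net displacement = 32.5 m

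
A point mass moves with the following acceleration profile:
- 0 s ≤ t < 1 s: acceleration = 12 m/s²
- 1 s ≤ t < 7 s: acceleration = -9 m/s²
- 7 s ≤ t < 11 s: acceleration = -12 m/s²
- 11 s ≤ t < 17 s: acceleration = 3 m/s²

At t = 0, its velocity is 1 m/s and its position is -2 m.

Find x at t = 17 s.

-819 m

On each constant-a segment, Δv = aΔt and Δx = v₀Δt + ½aΔt²; chain segment to segment.
0–1 s: v starts 1 m/s; Δx = 1·1 + ½·12·1² = 7 m; v ends 13 m/s.
1–7 s: v starts 13 m/s; Δx = 13·6 + ½·-9·6² = -84 m; v ends -41 m/s.
7–11 s: v starts -41 m/s; Δx = -41·4 + ½·-12·4² = -260 m; v ends -89 m/s.
11–17 s: v starts -89 m/s; Δx = -89·6 + ½·3·6² = -480 m; v ends -71 m/s.
x(17) = -2 + Σ Δx = -819 m.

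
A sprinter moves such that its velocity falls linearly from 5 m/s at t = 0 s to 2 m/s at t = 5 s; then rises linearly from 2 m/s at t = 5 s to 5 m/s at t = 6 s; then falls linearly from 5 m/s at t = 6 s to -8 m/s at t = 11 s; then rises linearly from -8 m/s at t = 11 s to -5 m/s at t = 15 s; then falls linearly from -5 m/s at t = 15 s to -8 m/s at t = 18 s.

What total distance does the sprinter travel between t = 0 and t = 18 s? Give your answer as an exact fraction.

Distance (not displacement) is the total path length: add the absolute areas under v-t.
0–5 s: |½(5 + 2)(5)| = 17.5 m
5–6 s: |½(2 + 5)(1)| = 3.5 m
6–11 s: v = 0 at t = 103/13 s; triangle areas 125/26 + 160/13 = 445/26 m
11–15 s: |½(-8 + -5)(4)| = 26 m
15–18 s: |½(-5 + -8)(3)| = 19.5 m
Total distance = 1087/13 m

1087/13 m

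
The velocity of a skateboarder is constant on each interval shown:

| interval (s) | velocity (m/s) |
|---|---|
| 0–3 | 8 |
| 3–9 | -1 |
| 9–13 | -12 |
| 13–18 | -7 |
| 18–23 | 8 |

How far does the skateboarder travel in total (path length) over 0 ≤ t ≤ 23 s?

153 m

Total distance travelled is ∫|v| dt — sum the magnitudes of each area piece.
0–3 s: |8| × 3 = 24 m
3–9 s: |-1| × 6 = 6 m
9–13 s: |-12| × 4 = 48 m
13–18 s: |-7| × 5 = 35 m
18–23 s: |8| × 5 = 40 m
Total distance = 153 m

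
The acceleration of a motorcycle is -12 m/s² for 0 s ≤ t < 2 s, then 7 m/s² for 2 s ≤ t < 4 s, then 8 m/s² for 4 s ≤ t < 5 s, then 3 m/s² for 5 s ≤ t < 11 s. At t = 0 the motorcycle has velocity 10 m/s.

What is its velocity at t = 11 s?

26 m/s

Δv equals the area under the a-t graph; then v = v₀ + Δv.
0–2 s: -12 × 2 = -24 m/s
2–4 s: 7 × 2 = 14 m/s
4–5 s: 8 × 1 = 8 m/s
5–11 s: 3 × 6 = 18 m/s
Δv = 16 m/s, so v(11) = 10 + (16) = 26 m/s.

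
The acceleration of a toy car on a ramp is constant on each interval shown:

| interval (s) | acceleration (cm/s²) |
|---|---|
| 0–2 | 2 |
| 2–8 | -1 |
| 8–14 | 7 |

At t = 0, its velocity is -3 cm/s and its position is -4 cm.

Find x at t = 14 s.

78 cm

On each constant-a segment, Δv = aΔt and Δx = v₀Δt + ½aΔt²; chain segment to segment.
0–2 s: v starts -3 cm/s; Δx = -3·2 + ½·2·2² = -2 cm; v ends 1 cm/s.
2–8 s: v starts 1 cm/s; Δx = 1·6 + ½·-1·6² = -12 cm; v ends -5 cm/s.
8–14 s: v starts -5 cm/s; Δx = -5·6 + ½·7·6² = 96 cm; v ends 37 cm/s.
x(14) = -4 + Σ Δx = 78 cm.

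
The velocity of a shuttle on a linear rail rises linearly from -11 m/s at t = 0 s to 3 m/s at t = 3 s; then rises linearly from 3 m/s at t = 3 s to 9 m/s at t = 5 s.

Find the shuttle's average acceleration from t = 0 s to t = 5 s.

4 m/s²

Average acceleration = Δv/Δt = (9 − -11)/(5 − 0) = 4 m/s².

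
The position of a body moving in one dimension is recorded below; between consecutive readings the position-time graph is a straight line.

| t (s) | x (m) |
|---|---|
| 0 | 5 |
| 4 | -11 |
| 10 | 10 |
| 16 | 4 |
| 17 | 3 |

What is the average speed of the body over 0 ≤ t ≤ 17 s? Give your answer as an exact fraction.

Average speed = (total path length)/(elapsed time); on a piecewise-linear x-t graph the path length is Σ|Δx|.
0–4 s: |Δx| = |-11 − 5| = 16 m
4–10 s: |Δx| = |10 − -11| = 21 m
10–16 s: |Δx| = |4 − 10| = 6 m
16–17 s: |Δx| = |3 − 4| = 1 m
Total path = 44 m; average speed = 44/17 = 44/17 m/s.

44/17 m/s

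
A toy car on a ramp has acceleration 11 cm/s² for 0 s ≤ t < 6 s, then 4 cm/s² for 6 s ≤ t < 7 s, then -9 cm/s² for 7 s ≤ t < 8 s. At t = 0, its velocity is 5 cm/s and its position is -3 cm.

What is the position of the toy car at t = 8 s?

On each constant-a segment, Δv = aΔt and Δx = v₀Δt + ½aΔt²; chain segment to segment.
0–6 s: v starts 5 cm/s; Δx = 5·6 + ½·11·6² = 228 cm; v ends 71 cm/s.
6–7 s: v starts 71 cm/s; Δx = 71·1 + ½·4·1² = 73 cm; v ends 75 cm/s.
7–8 s: v starts 75 cm/s; Δx = 75·1 + ½·-9·1² = 70.5 cm; v ends 66 cm/s.
x(8) = -3 + Σ Δx = 368.5 cm.

368.5 cm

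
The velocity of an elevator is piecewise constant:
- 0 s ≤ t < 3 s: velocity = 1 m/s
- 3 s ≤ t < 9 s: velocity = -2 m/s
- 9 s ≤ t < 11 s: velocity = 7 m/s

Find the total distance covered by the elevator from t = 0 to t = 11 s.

29 m

Distance (not displacement) is the total path length: add the absolute areas under v-t.
0–3 s: |1| × 3 = 3 m
3–9 s: |-2| × 6 = 12 m
9–11 s: |7| × 2 = 14 m
Total distance = 29 m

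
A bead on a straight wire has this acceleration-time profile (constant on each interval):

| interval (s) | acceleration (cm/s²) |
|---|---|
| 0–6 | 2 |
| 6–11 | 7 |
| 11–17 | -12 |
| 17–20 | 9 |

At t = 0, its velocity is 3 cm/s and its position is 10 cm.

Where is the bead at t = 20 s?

On each constant-a segment, Δv = aΔt and Δx = v₀Δt + ½aΔt²; chain segment to segment.
0–6 s: v starts 3 cm/s; Δx = 3·6 + ½·2·6² = 54 cm; v ends 15 cm/s.
6–11 s: v starts 15 cm/s; Δx = 15·5 + ½·7·5² = 162.5 cm; v ends 50 cm/s.
11–17 s: v starts 50 cm/s; Δx = 50·6 + ½·-12·6² = 84 cm; v ends -22 cm/s.
17–20 s: v starts -22 cm/s; Δx = -22·3 + ½·9·3² = -25.5 cm; v ends 5 cm/s.
x(20) = 10 + Σ Δx = 285 cm.

285 cm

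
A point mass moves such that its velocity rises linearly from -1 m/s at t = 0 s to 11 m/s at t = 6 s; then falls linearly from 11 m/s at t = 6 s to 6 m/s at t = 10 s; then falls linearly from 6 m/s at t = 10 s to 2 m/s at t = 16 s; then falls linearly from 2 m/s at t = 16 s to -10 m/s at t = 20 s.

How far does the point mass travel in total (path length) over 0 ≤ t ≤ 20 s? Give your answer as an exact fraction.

Total distance travelled is ∫|v| dt — sum the magnitudes of each area piece.
0–6 s: v = 0 at t = 0.5 s; triangle areas 0.25 + 30.25 = 30.5 m
6–10 s: |½(11 + 6)(4)| = 34 m
10–16 s: |½(6 + 2)(6)| = 24 m
16–20 s: v = 0 at t = 50/3 s; triangle areas 2/3 + 50/3 = 52/3 m
Total distance = 635/6 m

635/6 m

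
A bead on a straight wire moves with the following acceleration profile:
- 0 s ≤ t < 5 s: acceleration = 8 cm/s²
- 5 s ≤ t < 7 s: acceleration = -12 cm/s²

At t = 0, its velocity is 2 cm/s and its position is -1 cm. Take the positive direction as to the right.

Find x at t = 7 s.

On each constant-a segment, Δv = aΔt and Δx = v₀Δt + ½aΔt²; chain segment to segment.
0–5 s: v starts 2 cm/s; Δx = 2·5 + ½·8·5² = 110 cm; v ends 42 cm/s.
5–7 s: v starts 42 cm/s; Δx = 42·2 + ½·-12·2² = 60 cm; v ends 18 cm/s.
x(7) = -1 + Σ Δx = 169 cm.

169 cm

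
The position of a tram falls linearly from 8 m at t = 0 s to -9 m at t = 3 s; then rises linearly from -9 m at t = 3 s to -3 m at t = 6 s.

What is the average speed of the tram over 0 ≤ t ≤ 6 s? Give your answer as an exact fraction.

Average speed = (total path length)/(elapsed time); on a piecewise-linear x-t graph the path length is Σ|Δx|.
0–3 s: |Δx| = |-9 − 8| = 17 m
3–6 s: |Δx| = |-3 − -9| = 6 m
Total path = 23 m; average speed = 23/6 = 23/6 m/s.

23/6 m/s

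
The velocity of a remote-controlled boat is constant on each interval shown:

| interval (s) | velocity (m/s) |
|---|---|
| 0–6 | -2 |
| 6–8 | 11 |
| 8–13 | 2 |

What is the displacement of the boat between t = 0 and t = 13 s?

Net displacement equals the area under the velocity-time graph (areas below the axis count negative).
0–6 s: -2 × 6 = -12 m
6–8 s: 11 × 2 = 22 m
8–13 s: 2 × 5 = 10 m
Net displacement = 20 m

20 m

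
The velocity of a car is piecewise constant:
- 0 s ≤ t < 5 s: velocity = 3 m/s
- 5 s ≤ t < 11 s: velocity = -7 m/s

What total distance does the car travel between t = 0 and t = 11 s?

57 m

Distance (not displacement) is the total path length: add the absolute areas under v-t.
0–5 s: |3| × 5 = 15 m
5–11 s: |-7| × 6 = 42 m
Total distance = 57 m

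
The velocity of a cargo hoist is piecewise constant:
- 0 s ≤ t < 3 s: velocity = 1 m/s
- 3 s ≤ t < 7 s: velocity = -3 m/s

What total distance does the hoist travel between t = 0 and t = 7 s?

15 m

Total distance travelled is ∫|v| dt — sum the magnitudes of each area piece.
0–3 s: |1| × 3 = 3 m
3–7 s: |-3| × 4 = 12 m
Total distance = 15 m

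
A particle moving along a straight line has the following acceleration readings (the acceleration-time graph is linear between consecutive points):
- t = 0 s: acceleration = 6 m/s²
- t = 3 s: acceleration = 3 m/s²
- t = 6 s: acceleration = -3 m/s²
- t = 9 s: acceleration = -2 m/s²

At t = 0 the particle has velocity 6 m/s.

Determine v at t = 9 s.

Δv equals the area under the a-t graph; then v = v₀ + Δv.
0–3 s: ½(6 + 3)(3) = 13.5 m/s
3–6 s: ½(3 + -3)(3) = 0 m/s
6–9 s: ½(-3 + -2)(3) = -7.5 m/s
Δv = 6 m/s, so v(9) = 6 + (6) = 12 m/s.

12 m/s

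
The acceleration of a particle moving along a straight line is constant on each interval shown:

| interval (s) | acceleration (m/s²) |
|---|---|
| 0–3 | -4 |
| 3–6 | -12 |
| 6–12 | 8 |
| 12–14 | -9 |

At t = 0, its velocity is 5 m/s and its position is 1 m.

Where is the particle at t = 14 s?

On each constant-a segment, Δv = aΔt and Δx = v₀Δt + ½aΔt²; chain segment to segment.
0–3 s: v starts 5 m/s; Δx = 5·3 + ½·-4·3² = -3 m; v ends -7 m/s.
3–6 s: v starts -7 m/s; Δx = -7·3 + ½·-12·3² = -75 m; v ends -43 m/s.
6–12 s: v starts -43 m/s; Δx = -43·6 + ½·8·6² = -114 m; v ends 5 m/s.
12–14 s: v starts 5 m/s; Δx = 5·2 + ½·-9·2² = -8 m; v ends -13 m/s.
x(14) = 1 + Σ Δx = -199 m.

-199 m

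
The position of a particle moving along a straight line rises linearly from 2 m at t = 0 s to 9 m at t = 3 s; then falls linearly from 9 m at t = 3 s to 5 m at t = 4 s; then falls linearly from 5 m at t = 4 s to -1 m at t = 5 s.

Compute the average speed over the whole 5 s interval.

Average speed = (total path length)/(elapsed time); on a piecewise-linear x-t graph the path length is Σ|Δx|.
0–3 s: |Δx| = |9 − 2| = 7 m
3–4 s: |Δx| = |5 − 9| = 4 m
4–5 s: |Δx| = |-1 − 5| = 6 m
Total path = 17 m; average speed = 17/5 = 3.4 m/s.

3.4 m/s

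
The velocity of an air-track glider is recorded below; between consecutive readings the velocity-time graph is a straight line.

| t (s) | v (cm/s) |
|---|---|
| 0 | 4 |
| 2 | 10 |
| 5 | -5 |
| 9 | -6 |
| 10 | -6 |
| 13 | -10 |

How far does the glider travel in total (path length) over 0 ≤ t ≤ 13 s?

78.5 cm

Total distance travelled is ∫|v| dt — sum the magnitudes of each area piece.
0–2 s: |½(4 + 10)(2)| = 14 cm
2–5 s: v = 0 at t = 4 s; triangle areas 10 + 2.5 = 12.5 cm
5–9 s: |½(-5 + -6)(4)| = 22 cm
9–10 s: |-6| × 1 = 6 cm
10–13 s: |½(-6 + -10)(3)| = 24 cm
Total distance = 78.5 cm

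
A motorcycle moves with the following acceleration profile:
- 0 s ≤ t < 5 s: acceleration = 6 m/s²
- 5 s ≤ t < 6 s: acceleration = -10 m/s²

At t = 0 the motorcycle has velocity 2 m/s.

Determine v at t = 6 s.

Δv equals the area under the a-t graph; then v = v₀ + Δv.
0–5 s: 6 × 5 = 30 m/s
5–6 s: -10 × 1 = -10 m/s
Δv = 20 m/s, so v(6) = 2 + (20) = 22 m/s.

22 m/s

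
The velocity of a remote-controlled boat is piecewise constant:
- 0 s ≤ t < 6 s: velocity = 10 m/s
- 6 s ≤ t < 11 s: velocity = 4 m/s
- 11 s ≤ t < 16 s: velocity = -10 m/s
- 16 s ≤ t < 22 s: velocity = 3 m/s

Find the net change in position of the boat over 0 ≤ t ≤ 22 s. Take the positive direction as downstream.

48 m

Net displacement equals the area under the velocity-time graph (areas below the axis count negative).
0–6 s: 10 × 6 = 60 m
6–11 s: 4 × 5 = 20 m
11–16 s: -10 × 5 = -50 m
16–22 s: 3 × 6 = 18 m
Net displacement = 48 m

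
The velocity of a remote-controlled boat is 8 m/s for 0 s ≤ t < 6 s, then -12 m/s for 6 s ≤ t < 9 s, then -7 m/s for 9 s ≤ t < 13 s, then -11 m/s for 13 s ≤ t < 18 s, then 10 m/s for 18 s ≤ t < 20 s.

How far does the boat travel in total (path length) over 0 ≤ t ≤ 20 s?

187 m

Total distance travelled is ∫|v| dt — sum the magnitudes of each area piece.
0–6 s: |8| × 6 = 48 m
6–9 s: |-12| × 3 = 36 m
9–13 s: |-7| × 4 = 28 m
13–18 s: |-11| × 5 = 55 m
18–20 s: |10| × 2 = 20 m
Total distance = 187 m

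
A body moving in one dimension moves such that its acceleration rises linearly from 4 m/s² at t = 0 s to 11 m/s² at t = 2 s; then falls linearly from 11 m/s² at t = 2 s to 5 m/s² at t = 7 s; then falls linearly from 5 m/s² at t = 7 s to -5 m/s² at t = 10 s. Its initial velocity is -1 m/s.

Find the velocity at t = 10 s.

54 m/s

Δv equals the area under the a-t graph; then v = v₀ + Δv.
0–2 s: ½(4 + 11)(2) = 15 m/s
2–7 s: ½(11 + 5)(5) = 40 m/s
7–10 s: ½(5 + -5)(3) = 0 m/s
Δv = 55 m/s, so v(10) = -1 + (55) = 54 m/s.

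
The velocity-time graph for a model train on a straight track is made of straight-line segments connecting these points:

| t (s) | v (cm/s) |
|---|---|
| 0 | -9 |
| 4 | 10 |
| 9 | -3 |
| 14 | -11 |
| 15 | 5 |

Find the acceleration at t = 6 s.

Acceleration is the slope of the v-t graph on 4–9 s: (-3 − 10)/(9 − 4) = -2.6 cm/s².

-2.6 cm/s²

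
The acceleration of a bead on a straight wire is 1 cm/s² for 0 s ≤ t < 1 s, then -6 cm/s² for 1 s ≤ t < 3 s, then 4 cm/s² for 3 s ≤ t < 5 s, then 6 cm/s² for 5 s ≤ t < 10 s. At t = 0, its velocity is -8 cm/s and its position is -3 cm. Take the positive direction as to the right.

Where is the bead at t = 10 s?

-46.5 cm

On each constant-a segment, Δv = aΔt and Δx = v₀Δt + ½aΔt²; chain segment to segment.
0–1 s: v starts -8 cm/s; Δx = -8·1 + ½·1·1² = -7.5 cm; v ends -7 cm/s.
1–3 s: v starts -7 cm/s; Δx = -7·2 + ½·-6·2² = -26 cm; v ends -19 cm/s.
3–5 s: v starts -19 cm/s; Δx = -19·2 + ½·4·2² = -30 cm; v ends -11 cm/s.
5–10 s: v starts -11 cm/s; Δx = -11·5 + ½·6·5² = 20 cm; v ends 19 cm/s.
x(10) = -3 + Σ Δx = -46.5 cm.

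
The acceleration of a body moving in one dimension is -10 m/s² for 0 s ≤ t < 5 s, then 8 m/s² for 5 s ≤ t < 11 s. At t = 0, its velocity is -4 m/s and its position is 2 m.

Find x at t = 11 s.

-323 m

On each constant-a segment, Δv = aΔt and Δx = v₀Δt + ½aΔt²; chain segment to segment.
0–5 s: v starts -4 m/s; Δx = -4·5 + ½·-10·5² = -145 m; v ends -54 m/s.
5–11 s: v starts -54 m/s; Δx = -54·6 + ½·8·6² = -180 m; v ends -6 m/s.
x(11) = 2 + Σ Δx = -323 m.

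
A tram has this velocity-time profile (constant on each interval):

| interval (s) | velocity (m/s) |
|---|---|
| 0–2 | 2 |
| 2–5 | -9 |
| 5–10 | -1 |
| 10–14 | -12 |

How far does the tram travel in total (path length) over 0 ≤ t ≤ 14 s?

Distance (not displacement) is the total path length: add the absolute areas under v-t.
0–2 s: |2| × 2 = 4 m
2–5 s: |-9| × 3 = 27 m
5–10 s: |-1| × 5 = 5 m
10–14 s: |-12| × 4 = 48 m
Total distance = 84 m

84 m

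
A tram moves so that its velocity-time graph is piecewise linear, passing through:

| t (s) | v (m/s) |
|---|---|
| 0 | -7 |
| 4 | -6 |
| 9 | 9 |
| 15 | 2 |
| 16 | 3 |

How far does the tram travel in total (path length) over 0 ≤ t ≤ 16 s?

81 m

Total distance travelled is ∫|v| dt — sum the magnitudes of each area piece.
0–4 s: |½(-7 + -6)(4)| = 26 m
4–9 s: v = 0 at t = 6 s; triangle areas 6 + 13.5 = 19.5 m
9–15 s: |½(9 + 2)(6)| = 33 m
15–16 s: |½(2 + 3)(1)| = 2.5 m
Total distance = 81 m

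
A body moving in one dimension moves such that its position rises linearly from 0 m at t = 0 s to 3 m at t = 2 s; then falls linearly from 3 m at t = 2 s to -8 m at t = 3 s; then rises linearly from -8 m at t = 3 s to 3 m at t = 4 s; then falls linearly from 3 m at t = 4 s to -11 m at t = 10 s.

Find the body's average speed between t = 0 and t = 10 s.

3.9 m/s

Average speed = (total path length)/(elapsed time); on a piecewise-linear x-t graph the path length is Σ|Δx|.
0–2 s: |Δx| = |3 − 0| = 3 m
2–3 s: |Δx| = |-8 − 3| = 11 m
3–4 s: |Δx| = |3 − -8| = 11 m
4–10 s: |Δx| = |-11 − 3| = 14 m
Total path = 39 m; average speed = 39/10 = 3.9 m/s.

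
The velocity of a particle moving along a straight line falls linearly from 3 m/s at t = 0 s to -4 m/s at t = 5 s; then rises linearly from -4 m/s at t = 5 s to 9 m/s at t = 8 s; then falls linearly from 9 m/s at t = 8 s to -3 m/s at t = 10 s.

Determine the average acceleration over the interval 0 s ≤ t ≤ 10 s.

Average acceleration = Δv/Δt = (-3 − 3)/(10 − 0) = -0.6 m/s².

-0.6 m/s²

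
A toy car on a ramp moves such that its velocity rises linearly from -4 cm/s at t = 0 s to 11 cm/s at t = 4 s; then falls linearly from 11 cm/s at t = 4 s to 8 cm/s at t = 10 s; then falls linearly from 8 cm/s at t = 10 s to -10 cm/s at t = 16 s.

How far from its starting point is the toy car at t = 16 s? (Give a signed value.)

65 cm

Net displacement equals the area under the velocity-time graph (areas below the axis count negative).
0–4 s: ½(-4 + 11)(4) = 14 cm
4–10 s: ½(11 + 8)(6) = 57 cm
10–16 s: ½(8 + -10)(6) = -6 cm
Net displacement = 65 cm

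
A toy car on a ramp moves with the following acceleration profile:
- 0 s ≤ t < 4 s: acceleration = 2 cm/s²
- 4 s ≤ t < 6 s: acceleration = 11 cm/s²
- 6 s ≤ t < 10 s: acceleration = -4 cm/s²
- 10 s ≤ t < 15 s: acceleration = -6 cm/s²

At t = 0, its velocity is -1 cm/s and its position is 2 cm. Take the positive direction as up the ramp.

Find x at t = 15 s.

On each constant-a segment, Δv = aΔt and Δx = v₀Δt + ½aΔt²; chain segment to segment.
0–4 s: v starts -1 cm/s; Δx = -1·4 + ½·2·4² = 12 cm; v ends 7 cm/s.
4–6 s: v starts 7 cm/s; Δx = 7·2 + ½·11·2² = 36 cm; v ends 29 cm/s.
6–10 s: v starts 29 cm/s; Δx = 29·4 + ½·-4·4² = 84 cm; v ends 13 cm/s.
10–15 s: v starts 13 cm/s; Δx = 13·5 + ½·-6·5² = -10 cm; v ends -17 cm/s.
x(15) = 2 + Σ Δx = 124 cm.

124 cm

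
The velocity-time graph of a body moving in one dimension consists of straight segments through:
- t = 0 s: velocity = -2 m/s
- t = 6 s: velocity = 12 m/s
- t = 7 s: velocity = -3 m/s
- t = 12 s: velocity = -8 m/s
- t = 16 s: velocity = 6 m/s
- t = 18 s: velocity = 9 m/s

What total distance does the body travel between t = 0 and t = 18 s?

Distance (not displacement) is the total path length: add the absolute areas under v-t.
0–6 s: v = 0 at t = 6/7 s; triangle areas 6/7 + 216/7 = 222/7 m
6–7 s: v = 0 at t = 6.8 s; triangle areas 4.8 + 0.3 = 5.1 m
7–12 s: |½(-3 + -8)(5)| = 27.5 m
12–16 s: v = 0 at t = 100/7 s; triangle areas 64/7 + 36/7 = 100/7 m
16–18 s: |½(6 + 9)(2)| = 15 m
Total distance = 93.6 m

93.6 m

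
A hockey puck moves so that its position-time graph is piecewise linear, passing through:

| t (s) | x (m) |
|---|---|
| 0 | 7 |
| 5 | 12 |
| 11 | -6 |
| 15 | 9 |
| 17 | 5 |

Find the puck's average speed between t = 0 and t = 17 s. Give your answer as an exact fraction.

Average speed = (total path length)/(elapsed time); on a piecewise-linear x-t graph the path length is Σ|Δx|.
0–5 s: |Δx| = |12 − 7| = 5 m
5–11 s: |Δx| = |-6 − 12| = 18 m
11–15 s: |Δx| = |9 − -6| = 15 m
15–17 s: |Δx| = |5 − 9| = 4 m
Total path = 42 m; average speed = 42/17 = 42/17 m/s.

42/17 m/s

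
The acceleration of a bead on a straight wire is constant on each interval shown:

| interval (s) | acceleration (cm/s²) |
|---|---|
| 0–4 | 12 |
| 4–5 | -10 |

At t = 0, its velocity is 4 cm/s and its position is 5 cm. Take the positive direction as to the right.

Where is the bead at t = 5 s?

164 cm

On each constant-a segment, Δv = aΔt and Δx = v₀Δt + ½aΔt²; chain segment to segment.
0–4 s: v starts 4 cm/s; Δx = 4·4 + ½·12·4² = 112 cm; v ends 52 cm/s.
4–5 s: v starts 52 cm/s; Δx = 52·1 + ½·-10·1² = 47 cm; v ends 42 cm/s.
x(5) = 5 + Σ Δx = 164 cm.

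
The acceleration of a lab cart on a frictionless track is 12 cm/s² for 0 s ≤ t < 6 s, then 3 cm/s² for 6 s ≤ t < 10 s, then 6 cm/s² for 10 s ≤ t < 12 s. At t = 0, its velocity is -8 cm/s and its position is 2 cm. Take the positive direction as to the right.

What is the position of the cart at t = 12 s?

614 cm

On each constant-a segment, Δv = aΔt and Δx = v₀Δt + ½aΔt²; chain segment to segment.
0–6 s: v starts -8 cm/s; Δx = -8·6 + ½·12·6² = 168 cm; v ends 64 cm/s.
6–10 s: v starts 64 cm/s; Δx = 64·4 + ½·3·4² = 280 cm; v ends 76 cm/s.
10–12 s: v starts 76 cm/s; Δx = 76·2 + ½·6·2² = 164 cm; v ends 88 cm/s.
x(12) = 2 + Σ Δx = 614 cm.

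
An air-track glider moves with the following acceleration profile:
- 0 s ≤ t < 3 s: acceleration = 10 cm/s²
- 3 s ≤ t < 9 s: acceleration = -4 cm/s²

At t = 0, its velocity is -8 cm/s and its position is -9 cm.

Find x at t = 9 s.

On each constant-a segment, Δv = aΔt and Δx = v₀Δt + ½aΔt²; chain segment to segment.
0–3 s: v starts -8 cm/s; Δx = -8·3 + ½·10·3² = 21 cm; v ends 22 cm/s.
3–9 s: v starts 22 cm/s; Δx = 22·6 + ½·-4·6² = 60 cm; v ends -2 cm/s.
x(9) = -9 + Σ Δx = 72 cm.

72 cm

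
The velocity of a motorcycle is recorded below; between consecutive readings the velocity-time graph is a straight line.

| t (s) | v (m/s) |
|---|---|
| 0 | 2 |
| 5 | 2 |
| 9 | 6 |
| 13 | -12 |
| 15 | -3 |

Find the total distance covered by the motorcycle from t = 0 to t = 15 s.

Total distance travelled is ∫|v| dt — sum the magnitudes of each area piece.
0–5 s: |2| × 5 = 10 m
5–9 s: |½(2 + 6)(4)| = 16 m
9–13 s: v = 0 at t = 31/3 s; triangle areas 4 + 16 = 20 m
13–15 s: |½(-12 + -3)(2)| = 15 m
Total distance = 61 m

61 m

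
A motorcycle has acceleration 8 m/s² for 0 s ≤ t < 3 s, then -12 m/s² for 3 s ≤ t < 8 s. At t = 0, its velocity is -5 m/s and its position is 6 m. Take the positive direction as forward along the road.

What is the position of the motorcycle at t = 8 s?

On each constant-a segment, Δv = aΔt and Δx = v₀Δt + ½aΔt²; chain segment to segment.
0–3 s: v starts -5 m/s; Δx = -5·3 + ½·8·3² = 21 m; v ends 19 m/s.
3–8 s: v starts 19 m/s; Δx = 19·5 + ½·-12·5² = -55 m; v ends -41 m/s.
x(8) = 6 + Σ Δx = -28 m.

-28 m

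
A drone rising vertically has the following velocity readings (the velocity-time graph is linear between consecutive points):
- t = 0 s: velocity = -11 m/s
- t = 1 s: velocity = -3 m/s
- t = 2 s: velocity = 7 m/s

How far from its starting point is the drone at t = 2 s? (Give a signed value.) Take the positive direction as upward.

-5 m

Displacement is the signed area under the v-t curve.
0–1 s: ½(-11 + -3)(1) = -7 m
1–2 s: ½(-3 + 7)(1) = 2 m
Net displacement = -5 m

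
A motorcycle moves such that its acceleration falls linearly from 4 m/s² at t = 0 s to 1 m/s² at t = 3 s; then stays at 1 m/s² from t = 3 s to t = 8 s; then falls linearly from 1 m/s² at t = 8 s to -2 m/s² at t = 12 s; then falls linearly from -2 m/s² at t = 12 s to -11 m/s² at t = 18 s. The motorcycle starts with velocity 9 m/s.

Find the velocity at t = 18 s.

Δv equals the area under the a-t graph; then v = v₀ + Δv.
0–3 s: ½(4 + 1)(3) = 7.5 m/s
3–8 s: 1 × 5 = 5 m/s
8–12 s: ½(1 + -2)(4) = -2 m/s
12–18 s: ½(-2 + -11)(6) = -39 m/s
Δv = -28.5 m/s, so v(18) = 9 + (-28.5) = -19.5 m/s.

-19.5 m/s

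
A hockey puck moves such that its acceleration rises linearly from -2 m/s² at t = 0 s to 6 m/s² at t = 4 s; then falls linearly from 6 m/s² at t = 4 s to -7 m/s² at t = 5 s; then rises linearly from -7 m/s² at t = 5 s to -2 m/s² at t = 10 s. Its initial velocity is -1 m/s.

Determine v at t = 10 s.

-16 m/s

Δv equals the area under the a-t graph; then v = v₀ + Δv.
0–4 s: ½(-2 + 6)(4) = 8 m/s
4–5 s: ½(6 + -7)(1) = -0.5 m/s
5–10 s: ½(-7 + -2)(5) = -22.5 m/s
Δv = -15 m/s, so v(10) = -1 + (-15) = -16 m/s.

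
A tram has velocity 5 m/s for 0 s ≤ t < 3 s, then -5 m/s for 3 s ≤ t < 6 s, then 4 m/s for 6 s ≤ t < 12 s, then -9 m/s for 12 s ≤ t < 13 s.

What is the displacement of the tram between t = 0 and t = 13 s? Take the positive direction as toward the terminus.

Net displacement equals the area under the velocity-time graph (areas below the axis count negative).
0–3 s: 5 × 3 = 15 m
3–6 s: -5 × 3 = -15 m
6–12 s: 4 × 6 = 24 m
12–13 s: -9 × 1 = -9 m
Net displacement = 15 m

15 m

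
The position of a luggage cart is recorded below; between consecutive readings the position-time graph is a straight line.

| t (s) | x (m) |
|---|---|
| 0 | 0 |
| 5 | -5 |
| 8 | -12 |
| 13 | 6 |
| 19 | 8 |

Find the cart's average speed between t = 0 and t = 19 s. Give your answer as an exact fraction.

Average speed = (total path length)/(elapsed time); on a piecewise-linear x-t graph the path length is Σ|Δx|.
0–5 s: |Δx| = |-5 − 0| = 5 m
5–8 s: |Δx| = |-12 − -5| = 7 m
8–13 s: |Δx| = |6 − -12| = 18 m
13–19 s: |Δx| = |8 − 6| = 2 m
Total path = 32 m; average speed = 32/19 = 32/19 m/s.

32/19 m/s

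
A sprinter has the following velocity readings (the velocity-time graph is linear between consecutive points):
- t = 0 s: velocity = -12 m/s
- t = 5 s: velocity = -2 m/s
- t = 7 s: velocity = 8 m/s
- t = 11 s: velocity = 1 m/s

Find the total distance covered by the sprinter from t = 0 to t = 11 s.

59.8 m

Total distance travelled is ∫|v| dt — sum the magnitudes of each area piece.
0–5 s: |½(-12 + -2)(5)| = 35 m
5–7 s: v = 0 at t = 5.4 s; triangle areas 0.4 + 6.4 = 6.8 m
7–11 s: |½(8 + 1)(4)| = 18 m
Total distance = 59.8 m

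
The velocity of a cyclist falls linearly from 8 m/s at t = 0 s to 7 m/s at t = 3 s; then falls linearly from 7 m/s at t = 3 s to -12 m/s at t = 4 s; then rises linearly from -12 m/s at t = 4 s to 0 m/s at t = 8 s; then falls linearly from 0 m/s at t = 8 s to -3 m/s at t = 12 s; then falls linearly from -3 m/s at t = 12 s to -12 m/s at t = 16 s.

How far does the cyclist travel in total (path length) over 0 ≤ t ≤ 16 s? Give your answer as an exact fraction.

1664/19 m

Distance (not displacement) is the total path length: add the absolute areas under v-t.
0–3 s: |½(8 + 7)(3)| = 22.5 m
3–4 s: v = 0 at t = 64/19 s; triangle areas 49/38 + 72/19 = 193/38 m
4–8 s: |½(-12 + 0)(4)| = 24 m
8–12 s: |½(0 + -3)(4)| = 6 m
12–16 s: |½(-3 + -12)(4)| = 30 m
Total distance = 1664/19 m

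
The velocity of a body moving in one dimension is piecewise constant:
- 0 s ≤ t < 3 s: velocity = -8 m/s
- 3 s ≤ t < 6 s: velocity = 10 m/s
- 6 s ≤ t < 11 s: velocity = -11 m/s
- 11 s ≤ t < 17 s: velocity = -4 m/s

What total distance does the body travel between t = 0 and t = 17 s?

133 m

Total distance travelled is ∫|v| dt — sum the magnitudes of each area piece.
0–3 s: |-8| × 3 = 24 m
3–6 s: |10| × 3 = 30 m
6–11 s: |-11| × 5 = 55 m
11–17 s: |-4| × 6 = 24 m
Total distance = 133 m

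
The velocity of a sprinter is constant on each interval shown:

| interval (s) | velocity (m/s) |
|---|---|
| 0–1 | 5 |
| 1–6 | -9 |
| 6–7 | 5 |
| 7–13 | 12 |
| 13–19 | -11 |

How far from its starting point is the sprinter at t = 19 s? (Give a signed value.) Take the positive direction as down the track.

-29 m

Net displacement equals the area under the velocity-time graph (areas below the axis count negative).
0–1 s: 5 × 1 = 5 m
1–6 s: -9 × 5 = -45 m
6–7 s: 5 × 1 = 5 m
7–13 s: 12 × 6 = 72 m
13–19 s: -11 × 6 = -66 m
Net displacement = -29 m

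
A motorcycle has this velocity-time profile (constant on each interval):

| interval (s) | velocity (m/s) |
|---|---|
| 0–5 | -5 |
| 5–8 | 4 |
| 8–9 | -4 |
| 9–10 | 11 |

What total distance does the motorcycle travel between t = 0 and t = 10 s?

52 m

Distance (not displacement) is the total path length: add the absolute areas under v-t.
0–5 s: |-5| × 5 = 25 m
5–8 s: |4| × 3 = 12 m
8–9 s: |-4| × 1 = 4 m
9–10 s: |11| × 1 = 11 m
Total distance = 52 m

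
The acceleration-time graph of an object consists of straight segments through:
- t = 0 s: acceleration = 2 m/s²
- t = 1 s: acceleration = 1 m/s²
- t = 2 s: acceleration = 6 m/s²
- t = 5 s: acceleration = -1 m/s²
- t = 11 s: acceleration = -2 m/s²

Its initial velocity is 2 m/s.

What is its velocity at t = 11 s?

Δv equals the area under the a-t graph; then v = v₀ + Δv.
0–1 s: ½(2 + 1)(1) = 1.5 m/s
1–2 s: ½(1 + 6)(1) = 3.5 m/s
2–5 s: ½(6 + -1)(3) = 7.5 m/s
5–11 s: ½(-1 + -2)(6) = -9 m/s
Δv = 3.5 m/s, so v(11) = 2 + (3.5) = 5.5 m/s.

5.5 m/s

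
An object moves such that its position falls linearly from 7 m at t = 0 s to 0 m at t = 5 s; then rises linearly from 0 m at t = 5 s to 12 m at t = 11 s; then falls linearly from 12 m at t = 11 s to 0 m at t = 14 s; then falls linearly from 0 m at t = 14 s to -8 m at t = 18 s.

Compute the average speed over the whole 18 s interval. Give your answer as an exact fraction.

Average speed = (total path length)/(elapsed time); on a piecewise-linear x-t graph the path length is Σ|Δx|.
0–5 s: |Δx| = |0 − 7| = 7 m
5–11 s: |Δx| = |12 − 0| = 12 m
11–14 s: |Δx| = |0 − 12| = 12 m
14–18 s: |Δx| = |-8 − 0| = 8 m
Total path = 39 m; average speed = 39/18 = 13/6 m/s.

13/6 m/s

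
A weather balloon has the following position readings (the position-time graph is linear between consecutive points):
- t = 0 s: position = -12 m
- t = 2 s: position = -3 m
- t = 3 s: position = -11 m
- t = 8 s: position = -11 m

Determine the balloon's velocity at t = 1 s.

4.5 m/s

Velocity is the slope of the x-t graph on 0–2 s: (-3 − -12)/(2 − 0) = 4.5 m/s.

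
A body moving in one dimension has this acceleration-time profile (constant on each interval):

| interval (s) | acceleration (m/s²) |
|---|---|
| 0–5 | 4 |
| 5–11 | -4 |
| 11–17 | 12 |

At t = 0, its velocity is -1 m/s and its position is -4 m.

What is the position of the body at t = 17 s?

269 m

On each constant-a segment, Δv = aΔt and Δx = v₀Δt + ½aΔt²; chain segment to segment.
0–5 s: v starts -1 m/s; Δx = -1·5 + ½·4·5² = 45 m; v ends 19 m/s.
5–11 s: v starts 19 m/s; Δx = 19·6 + ½·-4·6² = 42 m; v ends -5 m/s.
11–17 s: v starts -5 m/s; Δx = -5·6 + ½·12·6² = 186 m; v ends 67 m/s.
x(17) = -4 + Σ Δx = 269 m.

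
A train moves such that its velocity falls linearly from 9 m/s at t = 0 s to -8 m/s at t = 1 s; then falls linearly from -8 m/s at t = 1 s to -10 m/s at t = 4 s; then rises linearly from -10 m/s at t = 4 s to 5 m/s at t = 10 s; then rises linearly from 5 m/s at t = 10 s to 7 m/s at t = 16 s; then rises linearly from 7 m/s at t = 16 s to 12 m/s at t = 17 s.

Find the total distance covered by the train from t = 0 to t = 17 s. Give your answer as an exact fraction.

Distance (not displacement) is the total path length: add the absolute areas under v-t.
0–1 s: v = 0 at t = 9/17 s; triangle areas 81/34 + 32/17 = 145/34 m
1–4 s: |½(-8 + -10)(3)| = 27 m
4–10 s: v = 0 at t = 8 s; triangle areas 20 + 5 = 25 m
10–16 s: |½(5 + 7)(6)| = 36 m
16–17 s: |½(7 + 12)(1)| = 9.5 m
Total distance = 1730/17 m

1730/17 m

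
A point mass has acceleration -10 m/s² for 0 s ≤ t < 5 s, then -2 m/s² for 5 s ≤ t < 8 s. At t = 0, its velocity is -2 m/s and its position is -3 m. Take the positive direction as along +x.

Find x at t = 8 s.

-303 m

On each constant-a segment, Δv = aΔt and Δx = v₀Δt + ½aΔt²; chain segment to segment.
0–5 s: v starts -2 m/s; Δx = -2·5 + ½·-10·5² = -135 m; v ends -52 m/s.
5–8 s: v starts -52 m/s; Δx = -52·3 + ½·-2·3² = -165 m; v ends -58 m/s.
x(8) = -3 + Σ Δx = -303 m.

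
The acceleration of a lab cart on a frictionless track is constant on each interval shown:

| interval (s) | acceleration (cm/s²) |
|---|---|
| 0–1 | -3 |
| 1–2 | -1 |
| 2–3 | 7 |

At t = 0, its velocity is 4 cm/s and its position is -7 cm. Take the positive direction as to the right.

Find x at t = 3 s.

-0.5 cm

On each constant-a segment, Δv = aΔt and Δx = v₀Δt + ½aΔt²; chain segment to segment.
0–1 s: v starts 4 cm/s; Δx = 4·1 + ½·-3·1² = 2.5 cm; v ends 1 cm/s.
1–2 s: v starts 1 cm/s; Δx = 1·1 + ½·-1·1² = 0.5 cm; v ends 0 cm/s.
2–3 s: v starts 0 cm/s; Δx = 0·1 + ½·7·1² = 3.5 cm; v ends 7 cm/s.
x(3) = -7 + Σ Δx = -0.5 cm.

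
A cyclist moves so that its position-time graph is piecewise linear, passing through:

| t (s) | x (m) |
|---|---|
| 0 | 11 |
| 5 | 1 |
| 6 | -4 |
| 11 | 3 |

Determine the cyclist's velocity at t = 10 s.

1.4 m/s

Velocity is the slope of the x-t graph on 6–11 s: (3 − -4)/(11 − 6) = 1.4 m/s.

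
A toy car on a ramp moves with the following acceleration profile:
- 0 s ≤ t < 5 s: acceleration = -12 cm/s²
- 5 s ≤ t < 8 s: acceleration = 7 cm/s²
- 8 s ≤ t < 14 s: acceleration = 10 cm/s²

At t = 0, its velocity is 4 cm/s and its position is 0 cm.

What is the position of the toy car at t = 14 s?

-296.5 cm

On each constant-a segment, Δv = aΔt and Δx = v₀Δt + ½aΔt²; chain segment to segment.
0–5 s: v starts 4 cm/s; Δx = 4·5 + ½·-12·5² = -130 cm; v ends -56 cm/s.
5–8 s: v starts -56 cm/s; Δx = -56·3 + ½·7·3² = -136.5 cm; v ends -35 cm/s.
8–14 s: v starts -35 cm/s; Δx = -35·6 + ½·10·6² = -30 cm; v ends 25 cm/s.
x(14) = 0 + Σ Δx = -296.5 cm.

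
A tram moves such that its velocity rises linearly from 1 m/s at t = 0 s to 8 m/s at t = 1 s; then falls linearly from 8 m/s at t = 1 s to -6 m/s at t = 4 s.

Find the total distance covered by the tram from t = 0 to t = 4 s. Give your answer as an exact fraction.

213/14 m

Distance (not displacement) is the total path length: add the absolute areas under v-t.
0–1 s: |½(1 + 8)(1)| = 4.5 m
1–4 s: v = 0 at t = 19/7 s; triangle areas 48/7 + 27/7 = 75/7 m
Total distance = 213/14 m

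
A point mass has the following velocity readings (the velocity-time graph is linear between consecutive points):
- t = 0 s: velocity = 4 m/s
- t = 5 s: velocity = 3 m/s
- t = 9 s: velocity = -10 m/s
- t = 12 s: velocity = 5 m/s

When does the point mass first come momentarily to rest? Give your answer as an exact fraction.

v changes sign on 5–9 s (from 3 to -10); the graph is linear there, so v = 0 at t = 5 + (-3)·(9 − 5)/(-10 − 3) = 77/13 s.

t = 77/13 s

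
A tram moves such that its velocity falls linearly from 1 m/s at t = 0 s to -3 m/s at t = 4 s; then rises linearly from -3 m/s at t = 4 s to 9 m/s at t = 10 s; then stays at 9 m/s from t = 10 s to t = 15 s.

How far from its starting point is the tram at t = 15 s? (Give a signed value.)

59 m

Net displacement equals the area under the velocity-time graph (areas below the axis count negative).
0–4 s: ½(1 + -3)(4) = -4 m
4–10 s: ½(-3 + 9)(6) = 18 m
10–15 s: 9 × 5 = 45 m
Net displacement = 59 m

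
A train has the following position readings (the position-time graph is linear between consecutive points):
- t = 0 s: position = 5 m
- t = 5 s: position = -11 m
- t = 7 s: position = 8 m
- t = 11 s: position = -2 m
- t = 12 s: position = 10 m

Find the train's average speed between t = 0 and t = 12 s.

4.75 m/s

Average speed = (total path length)/(elapsed time); on a piecewise-linear x-t graph the path length is Σ|Δx|.
0–5 s: |Δx| = |-11 − 5| = 16 m
5–7 s: |Δx| = |8 − -11| = 19 m
7–11 s: |Δx| = |-2 − 8| = 10 m
11–12 s: |Δx| = |10 − -2| = 12 m
Total path = 57 m; average speed = 57/12 = 4.75 m/s.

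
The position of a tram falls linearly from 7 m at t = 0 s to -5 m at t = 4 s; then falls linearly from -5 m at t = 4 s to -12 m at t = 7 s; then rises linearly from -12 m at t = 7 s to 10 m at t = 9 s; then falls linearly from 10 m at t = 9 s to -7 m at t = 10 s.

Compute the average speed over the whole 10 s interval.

Average speed = (total path length)/(elapsed time); on a piecewise-linear x-t graph the path length is Σ|Δx|.
0–4 s: |Δx| = |-5 − 7| = 12 m
4–7 s: |Δx| = |-12 − -5| = 7 m
7–9 s: |Δx| = |10 − -12| = 22 m
9–10 s: |Δx| = |-7 − 10| = 17 m
Total path = 58 m; average speed = 58/10 = 5.8 m/s.

5.8 m/s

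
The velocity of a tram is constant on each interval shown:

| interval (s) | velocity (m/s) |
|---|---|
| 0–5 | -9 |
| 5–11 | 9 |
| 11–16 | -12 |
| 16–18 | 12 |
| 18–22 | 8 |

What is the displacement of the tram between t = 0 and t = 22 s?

Net displacement equals the area under the velocity-time graph (areas below the axis count negative).
0–5 s: -9 × 5 = -45 m
5–11 s: 9 × 6 = 54 m
11–16 s: -12 × 5 = -60 m
16–18 s: 12 × 2 = 24 m
18–22 s: 8 × 4 = 32 m
Net displacement = 5 m

5 m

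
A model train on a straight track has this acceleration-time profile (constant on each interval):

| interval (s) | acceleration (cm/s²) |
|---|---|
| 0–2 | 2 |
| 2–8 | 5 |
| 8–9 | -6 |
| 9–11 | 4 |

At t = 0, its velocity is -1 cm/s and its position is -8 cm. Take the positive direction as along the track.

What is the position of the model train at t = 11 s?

194 cm

On each constant-a segment, Δv = aΔt and Δx = v₀Δt + ½aΔt²; chain segment to segment.
0–2 s: v starts -1 cm/s; Δx = -1·2 + ½·2·2² = 2 cm; v ends 3 cm/s.
2–8 s: v starts 3 cm/s; Δx = 3·6 + ½·5·6² = 108 cm; v ends 33 cm/s.
8–9 s: v starts 33 cm/s; Δx = 33·1 + ½·-6·1² = 30 cm; v ends 27 cm/s.
9–11 s: v starts 27 cm/s; Δx = 27·2 + ½·4·2² = 62 cm; v ends 35 cm/s.
x(11) = -8 + Σ Δx = 194 cm.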